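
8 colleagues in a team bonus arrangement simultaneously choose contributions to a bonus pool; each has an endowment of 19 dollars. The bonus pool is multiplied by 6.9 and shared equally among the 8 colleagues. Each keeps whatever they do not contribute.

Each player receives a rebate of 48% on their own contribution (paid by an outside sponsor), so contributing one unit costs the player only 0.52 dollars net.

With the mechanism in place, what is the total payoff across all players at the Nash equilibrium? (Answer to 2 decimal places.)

1121.76 dollars

With the mechanism, a contributed unit returns (6.9/8) / 0.52 = 1.6587 per unit of net cost to the contributor — now above 1 — so contributing fully is weakly dominant for every player.
At the Nash equilibrium everyone contributes 19. Group total payoff = 8 × (19 × 0.48 + 6.9 × 19) = 1121.76.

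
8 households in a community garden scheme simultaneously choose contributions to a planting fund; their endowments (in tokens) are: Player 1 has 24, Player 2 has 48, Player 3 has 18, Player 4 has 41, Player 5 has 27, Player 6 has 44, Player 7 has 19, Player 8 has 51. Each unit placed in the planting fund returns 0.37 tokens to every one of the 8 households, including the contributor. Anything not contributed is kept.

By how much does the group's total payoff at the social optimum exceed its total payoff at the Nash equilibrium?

533.12 tokens

The private return per contributed unit is 0.37 < 1 for everyone, so the Nash equilibrium is zero contribution and the group total is Σ E_j = 24 + 48 + 18 + 41 + 27 + 44 + 19 + 51 = 272.
Each contributed unit returns 2.960 to the group, so the social optimum is full contribution by everyone: group total = 2.960 × 272 = 805.12.
Efficiency loss = (2.960 − 1) × 272 = 533.12.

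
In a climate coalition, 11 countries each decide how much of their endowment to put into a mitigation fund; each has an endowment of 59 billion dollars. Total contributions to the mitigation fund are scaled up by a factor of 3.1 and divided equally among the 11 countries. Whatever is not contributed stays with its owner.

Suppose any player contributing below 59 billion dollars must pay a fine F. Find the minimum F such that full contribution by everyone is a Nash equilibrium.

42.37 billion dollars

Given the others contribute fully, the best deviation is to contribute 0 (any partial contribution still incurs the fine and gives up units whose private return 0.2818 is below 1).
Deviating from 59 to 0 saves 59 billion dollars but forfeits the deviator's share of the drop in the mitigation fund: 3.1/11 × 59 = 16.63.
So the deviation gain is 59 − 16.63 = 42.37, and the fine must be at least 42.37 billion dollars to wipe it out.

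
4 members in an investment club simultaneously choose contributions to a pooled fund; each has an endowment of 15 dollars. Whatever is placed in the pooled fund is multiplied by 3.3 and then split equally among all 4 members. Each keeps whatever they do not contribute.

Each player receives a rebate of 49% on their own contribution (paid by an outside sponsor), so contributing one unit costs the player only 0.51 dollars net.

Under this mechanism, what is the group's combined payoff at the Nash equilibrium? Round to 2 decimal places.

227.40 dollars

Under the mechanism each unit contributed yields (3.3/4) / 0.51 = 1.6176 back to its contributor per unit of net cost, which exceeds 1, making full contribution the dominant choice for everyone.
At the Nash equilibrium everyone contributes 15. Group total payoff = 4 × (15 × 0.49 + 3.3 × 15) = 227.40.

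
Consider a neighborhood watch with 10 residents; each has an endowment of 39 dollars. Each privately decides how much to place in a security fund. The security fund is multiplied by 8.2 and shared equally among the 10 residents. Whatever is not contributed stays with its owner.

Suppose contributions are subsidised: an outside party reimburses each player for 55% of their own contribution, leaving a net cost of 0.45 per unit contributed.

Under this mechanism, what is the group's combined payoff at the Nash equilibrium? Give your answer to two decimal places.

3412.50 dollars

Under the mechanism each unit contributed yields (8.2/10) / 0.45 = 1.8222 back to its contributor per unit of net cost, which exceeds 1, making full contribution the dominant choice for everyone.
At the Nash equilibrium everyone contributes 39. Group total payoff = 10 × (39 × 0.55 + 8.2 × 39) = 3412.50.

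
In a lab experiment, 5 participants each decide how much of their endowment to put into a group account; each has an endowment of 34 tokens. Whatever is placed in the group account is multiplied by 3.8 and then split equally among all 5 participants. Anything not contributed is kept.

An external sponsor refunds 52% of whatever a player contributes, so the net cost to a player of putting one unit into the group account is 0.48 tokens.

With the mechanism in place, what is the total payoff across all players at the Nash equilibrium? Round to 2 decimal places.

734.40 tokens

Under the mechanism each unit contributed yields (3.8/5) / 0.48 = 1.5833 back to its contributor per unit of net cost, which exceeds 1, making full contribution the dominant choice for everyone.
So the Nash equilibrium is full contribution by all 5; the group earns 5 × (34 × 0.52 + 3.8 × 34) = 734.40.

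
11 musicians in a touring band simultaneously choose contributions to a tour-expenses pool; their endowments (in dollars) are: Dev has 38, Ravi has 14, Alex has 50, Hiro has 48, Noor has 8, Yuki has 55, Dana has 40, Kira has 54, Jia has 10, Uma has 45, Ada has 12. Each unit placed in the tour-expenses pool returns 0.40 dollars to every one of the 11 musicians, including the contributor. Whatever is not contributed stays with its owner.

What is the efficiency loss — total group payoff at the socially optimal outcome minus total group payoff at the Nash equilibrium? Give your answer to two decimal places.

1271.60 dollars

The private return per contributed unit is 0.40 < 1 for everyone, so the Nash equilibrium is zero contribution and the group total is Σ E_j = 38 + 14 + 50 + 48 + 8 + 55 + 40 + 54 + 10 + 45 + 12 = 374.
Each contributed unit returns 4.400 to the group, so the social optimum is full contribution by everyone: group total = 4.400 × 374 = 1645.60.
Efficiency loss = (4.400 − 1) × 374 = 1271.60.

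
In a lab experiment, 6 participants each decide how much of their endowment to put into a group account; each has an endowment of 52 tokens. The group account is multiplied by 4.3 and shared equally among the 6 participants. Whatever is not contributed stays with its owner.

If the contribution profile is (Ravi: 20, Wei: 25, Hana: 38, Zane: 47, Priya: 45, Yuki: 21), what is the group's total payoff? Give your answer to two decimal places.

958.80 tokens

Total contributed: 20 + 25 + 38 + 47 + 45 + 21 = 196; total kept: 6 × 52 − 196 = 116.
The group account pays out 4.3 × 196 = 842.80 in aggregate.
Group total = 116 + 842.80 = 958.80.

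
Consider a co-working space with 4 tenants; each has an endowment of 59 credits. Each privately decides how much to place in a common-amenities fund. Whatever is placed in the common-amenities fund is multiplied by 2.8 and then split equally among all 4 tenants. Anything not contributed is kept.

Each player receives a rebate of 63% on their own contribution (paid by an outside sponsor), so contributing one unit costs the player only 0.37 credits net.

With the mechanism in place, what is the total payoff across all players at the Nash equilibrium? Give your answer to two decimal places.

With the mechanism, a contributed unit returns (2.8/4) / 0.37 = 1.8919 per unit of net cost to the contributor — now above 1 — so contributing fully is weakly dominant for every player.
At the Nash equilibrium everyone contributes 59. Group total payoff = 4 × (59 × 0.63 + 2.8 × 59) = 809.48.

809.48 credits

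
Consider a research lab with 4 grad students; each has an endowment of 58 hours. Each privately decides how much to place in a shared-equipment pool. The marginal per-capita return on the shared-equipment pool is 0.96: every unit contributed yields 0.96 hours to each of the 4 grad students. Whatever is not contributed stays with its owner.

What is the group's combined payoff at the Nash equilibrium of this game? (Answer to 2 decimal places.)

The private return per contributed unit is 0.96 < 1, so contributing 0 is dominant for every player. At the Nash equilibrium everyone keeps their 58, and the group total is 4 × 58 = 232.

232.00 hours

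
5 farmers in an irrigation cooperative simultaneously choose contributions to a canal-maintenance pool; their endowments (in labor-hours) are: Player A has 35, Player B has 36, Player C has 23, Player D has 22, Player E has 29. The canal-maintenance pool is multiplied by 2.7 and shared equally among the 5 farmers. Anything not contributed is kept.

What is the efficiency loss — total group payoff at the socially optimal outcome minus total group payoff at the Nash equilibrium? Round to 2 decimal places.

The private return per contributed unit is 2.7/5 = 0.5400 < 1 for every player regardless of endowment, so the Nash equilibrium is zero contribution and the group total is Σ E_j = 35 + 36 + 23 + 22 + 29 = 145.
Each contributed unit returns 2.700 to the group, so the social optimum is full contribution by everyone: group total = 2.700 × 145 = 391.50.
Efficiency loss = (2.700 − 1) × 145 = 246.50.

246.50 labor-hours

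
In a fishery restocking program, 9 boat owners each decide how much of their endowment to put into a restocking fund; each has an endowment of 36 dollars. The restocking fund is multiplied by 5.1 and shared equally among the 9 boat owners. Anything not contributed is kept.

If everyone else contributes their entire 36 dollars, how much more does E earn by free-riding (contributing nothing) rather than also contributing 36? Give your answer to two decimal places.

15.60 dollars

Switching from a contribution of 36 to 0 lets E keep an extra 36 dollars, but lowers the restocking fund by 36, which costs E their own share of that drop: 5.1/9 × 36 = 20.40.
Net gain = 36 − 20.40 = 15.60. The private return per contributed unit (0.5667) is below 1, so free-riding is indeed the best response regardless of what the others do.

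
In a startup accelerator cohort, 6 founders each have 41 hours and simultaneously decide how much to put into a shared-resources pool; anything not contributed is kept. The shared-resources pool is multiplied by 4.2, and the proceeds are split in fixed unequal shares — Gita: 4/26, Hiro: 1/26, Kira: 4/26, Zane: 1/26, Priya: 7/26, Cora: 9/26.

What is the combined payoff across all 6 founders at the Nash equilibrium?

For player j, contributing a unit is worthwhile iff 4.2 × (j's share) ≥ 1, i.e. iff j's share is at least 0.2381.
The shares above 0.2381 belong to Priya and Cora, contributing 41 each; the remaining 4 contribute 0. Total contributed: 82.
The shared-resources pool pays out 4.2 × 82 = 344.40 in total (split across the unequal shares, but the aggregate is all that matters for the group sum).
The 4 free-riders keep 41 each, adding 164. Group total = 164 + 344.40 = 508.40.

508.40 hours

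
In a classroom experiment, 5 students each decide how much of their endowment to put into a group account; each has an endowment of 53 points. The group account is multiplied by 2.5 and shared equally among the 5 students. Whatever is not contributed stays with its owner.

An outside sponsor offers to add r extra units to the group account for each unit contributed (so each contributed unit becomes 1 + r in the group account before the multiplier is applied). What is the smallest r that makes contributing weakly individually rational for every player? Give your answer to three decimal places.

With matching at rate r, one contributed unit becomes (1 + r) in the group account and returns 2.5 × (1 + r) / 5 to the contributor.
Setting this equal to 1: 1 + r = 5/2.5 = 2.0000.
So the minimum matching rate is r = 2.0000 − 1 = 1.000.

1.000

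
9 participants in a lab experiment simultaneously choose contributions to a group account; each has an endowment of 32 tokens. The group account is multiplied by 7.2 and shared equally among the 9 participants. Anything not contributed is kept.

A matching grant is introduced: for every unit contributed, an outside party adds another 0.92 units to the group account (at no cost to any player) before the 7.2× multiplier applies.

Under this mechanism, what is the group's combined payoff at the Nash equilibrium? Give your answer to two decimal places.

3981.31 tokens

With the mechanism, a contributed unit returns 7.2 × 1.92 / 9 = 1.5360 per unit of net cost to the contributor — now above 1 — so contributing fully is weakly dominant for every player.
At the Nash equilibrium everyone contributes 32. Group total payoff = 7.2 × 1.92 × 288 = 3981.31.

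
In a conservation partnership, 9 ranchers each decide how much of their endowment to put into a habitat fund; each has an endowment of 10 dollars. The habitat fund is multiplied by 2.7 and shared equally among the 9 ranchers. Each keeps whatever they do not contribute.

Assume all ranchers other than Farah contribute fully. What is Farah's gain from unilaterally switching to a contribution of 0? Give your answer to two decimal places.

Switching from a contribution of 10 to 0 lets Farah keep an extra 10 dollars, but lowers the habitat fund by 10, which costs Farah their own share of that drop: 2.7/9 × 10 = 3.00.
Net gain = 10 − 3.00 = 7.00. The private return per contributed unit (0.3000) is below 1, so free-riding is indeed the best response regardless of what the others do.

7.00 dollars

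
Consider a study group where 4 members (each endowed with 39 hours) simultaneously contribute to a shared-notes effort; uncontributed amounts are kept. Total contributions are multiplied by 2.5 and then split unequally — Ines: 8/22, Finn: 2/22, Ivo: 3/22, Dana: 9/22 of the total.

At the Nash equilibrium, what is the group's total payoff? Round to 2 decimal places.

214.50 hours

A player with share s gets back 2.5·s per unit contributed, so full contribution is dominant for anyone with s > 1/2.5 = 0.4000 and zero contribution is dominant for anyone below.
The only share above 0.4000 is Dana's 9/22, contributing 39; the remaining 3 contribute 0. Total contributed: 39.
The shared-notes effort pays out 2.5 × 39 = 97.50 in total (split across the unequal shares, but the aggregate is all that matters for the group sum).
The 3 free-riders keep 39 each, adding 117. Group total = 117 + 97.50 = 214.50.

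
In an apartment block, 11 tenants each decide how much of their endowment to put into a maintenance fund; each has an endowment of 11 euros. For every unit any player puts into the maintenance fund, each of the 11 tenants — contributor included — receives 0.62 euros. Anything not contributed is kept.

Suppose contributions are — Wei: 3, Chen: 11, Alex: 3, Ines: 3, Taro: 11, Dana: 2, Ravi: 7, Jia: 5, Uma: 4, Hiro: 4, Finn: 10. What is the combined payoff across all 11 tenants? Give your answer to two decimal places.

Total contributed: 3 + 11 + 3 + 3 + 11 + 2 + 7 + 5 + 4 + 4 + 10 = 63; total kept: 11 × 11 − 63 = 58.
The maintenance fund pays out 0.62 × 11 × 63 = 429.66 in aggregate.
Group total = 58 + 429.66 = 487.66.

487.66 euros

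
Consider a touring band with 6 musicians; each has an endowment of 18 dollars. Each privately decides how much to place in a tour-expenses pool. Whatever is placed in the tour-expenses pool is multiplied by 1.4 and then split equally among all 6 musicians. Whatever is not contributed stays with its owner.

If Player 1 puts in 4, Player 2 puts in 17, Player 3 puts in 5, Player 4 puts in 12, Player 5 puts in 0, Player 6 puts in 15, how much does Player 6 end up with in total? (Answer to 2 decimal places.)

15.37 dollars

Total contributed: 4 + 17 + 5 + 12 + 0 + 15 = 53.
Each receives 1.4 × 53 / 6 = 12.37 from the tour-expenses pool.
Player 6 keeps 18 − 15 = 3, so Player 6's payoff is 3 + 12.37 = 15.37.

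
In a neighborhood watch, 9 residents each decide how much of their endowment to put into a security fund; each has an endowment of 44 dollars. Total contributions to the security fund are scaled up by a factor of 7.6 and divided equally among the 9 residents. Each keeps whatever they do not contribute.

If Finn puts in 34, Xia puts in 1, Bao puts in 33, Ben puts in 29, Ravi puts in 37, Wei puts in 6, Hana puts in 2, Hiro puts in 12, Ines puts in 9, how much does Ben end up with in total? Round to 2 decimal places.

152.64 dollars

Total contributed: 34 + 1 + 33 + 29 + 37 + 6 + 2 + 12 + 9 = 163.
Each receives 7.6 × 163 / 9 = 137.64 from the security fund.
Ben keeps 44 − 29 = 15, so Ben's payoff is 15 + 137.64 = 152.64.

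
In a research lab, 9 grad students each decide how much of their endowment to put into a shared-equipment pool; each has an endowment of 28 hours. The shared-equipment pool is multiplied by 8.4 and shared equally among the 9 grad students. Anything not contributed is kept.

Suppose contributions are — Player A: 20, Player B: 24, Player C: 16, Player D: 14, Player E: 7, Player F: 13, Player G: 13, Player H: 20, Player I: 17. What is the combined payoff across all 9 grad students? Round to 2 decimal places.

Total contributed: 20 + 24 + 16 + 14 + 7 + 13 + 13 + 20 + 17 = 144; total kept: 9 × 28 − 144 = 108.
The shared-equipment pool pays out 8.4 × 144 = 1209.60 in aggregate.
Group total = 108 + 1209.60 = 1317.60.

1317.60 hours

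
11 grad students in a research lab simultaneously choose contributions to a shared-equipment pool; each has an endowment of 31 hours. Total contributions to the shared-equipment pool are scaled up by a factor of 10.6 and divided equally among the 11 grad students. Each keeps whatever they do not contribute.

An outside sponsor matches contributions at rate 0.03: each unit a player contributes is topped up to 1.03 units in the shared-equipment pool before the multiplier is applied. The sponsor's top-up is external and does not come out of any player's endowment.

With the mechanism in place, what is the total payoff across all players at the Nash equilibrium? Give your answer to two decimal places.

With the mechanism, a contributed unit returns 10.6 × 1.03 / 11 = 0.9925 per unit of net cost — still below 1 — so contributing 0 remains dominant for every player.
Everyone keeps their endowment and the group total is 11 × 31 = 341.

341.00 hours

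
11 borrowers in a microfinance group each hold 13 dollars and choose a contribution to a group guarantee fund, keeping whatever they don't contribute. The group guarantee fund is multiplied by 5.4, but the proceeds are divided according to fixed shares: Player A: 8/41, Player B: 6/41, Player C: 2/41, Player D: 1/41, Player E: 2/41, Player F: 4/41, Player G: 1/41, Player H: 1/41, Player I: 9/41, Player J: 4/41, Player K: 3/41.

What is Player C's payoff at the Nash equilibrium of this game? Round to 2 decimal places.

For player j, contributing a unit is worthwhile iff 5.4 × (j's share) ≥ 1, i.e. iff j's share is at least 0.1852.
The shares above 0.1852 belong to Player A and Player I, contributing 13 each; the remaining 9 contribute 0. Total contributed: 26.
Player C keeps 13 and receives 5.4 × 26 × 2/41 = 6.85 from the group guarantee fund, for a payoff of 19.85.

19.85 dollars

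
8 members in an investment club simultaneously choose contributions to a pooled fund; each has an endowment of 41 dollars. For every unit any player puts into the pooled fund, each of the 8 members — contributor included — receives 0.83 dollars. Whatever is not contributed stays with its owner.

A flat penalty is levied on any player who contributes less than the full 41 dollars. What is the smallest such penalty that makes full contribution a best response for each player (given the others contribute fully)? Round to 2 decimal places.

Given the others contribute fully, the best deviation is to contribute 0 (any partial contribution still incurs the fine and gives up units whose private return 0.83 is below 1).
Deviating from 41 to 0 saves 41 dollars but forfeits the deviator's share of the drop in the pooled fund: 0.83 × 41 = 34.03.
So the deviation gain is 41 − 34.03 = 6.97, and the fine must be at least 6.97 dollars to wipe it out.

6.97 dollars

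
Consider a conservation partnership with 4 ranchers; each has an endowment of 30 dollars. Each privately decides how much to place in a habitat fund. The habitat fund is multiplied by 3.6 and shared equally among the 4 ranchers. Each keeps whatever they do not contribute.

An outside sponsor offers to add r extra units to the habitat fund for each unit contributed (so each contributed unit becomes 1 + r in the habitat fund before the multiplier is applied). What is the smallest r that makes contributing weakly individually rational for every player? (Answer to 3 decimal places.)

0.111

With matching at rate r, one contributed unit becomes (1 + r) in the habitat fund and returns 3.6 × (1 + r) / 4 to the contributor.
Setting this equal to 1: 1 + r = 4/3.6 = 1.1111.
So the minimum matching rate is r = 1.1111 − 1 = 0.111.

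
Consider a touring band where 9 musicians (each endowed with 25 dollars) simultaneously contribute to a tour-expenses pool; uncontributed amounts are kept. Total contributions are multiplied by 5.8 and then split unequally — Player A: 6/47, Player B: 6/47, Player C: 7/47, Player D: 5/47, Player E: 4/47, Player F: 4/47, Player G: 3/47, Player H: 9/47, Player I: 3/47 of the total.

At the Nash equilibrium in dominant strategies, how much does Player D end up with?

Player j's private return per contributed unit is 5.8 × (j's share). Contributing is weakly dominant for j when that share is at least 1/5.8 = 0.1724, and contributing 0 is dominant otherwise.
Player H alone (share 9/47) is above the threshold, contributing 25; the remaining 8 contribute 0. Total contributed: 25.
Player D keeps 25 and receives 5.8 × 25 × 5/47 = 15.43 from the tour-expenses pool, for a payoff of 40.43.

40.43 dollars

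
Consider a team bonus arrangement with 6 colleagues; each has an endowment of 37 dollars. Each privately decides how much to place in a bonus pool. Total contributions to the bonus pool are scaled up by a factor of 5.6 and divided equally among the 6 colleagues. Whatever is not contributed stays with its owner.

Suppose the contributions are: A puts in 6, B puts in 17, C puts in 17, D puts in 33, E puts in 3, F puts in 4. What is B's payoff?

Total contributed: 6 + 17 + 17 + 33 + 3 + 4 = 80.
Each receives 5.6 × 80 / 6 = 74.67 from the bonus pool.
B keeps 37 − 17 = 20, so B's payoff is 20 + 74.67 = 94.67.

94.67 dollars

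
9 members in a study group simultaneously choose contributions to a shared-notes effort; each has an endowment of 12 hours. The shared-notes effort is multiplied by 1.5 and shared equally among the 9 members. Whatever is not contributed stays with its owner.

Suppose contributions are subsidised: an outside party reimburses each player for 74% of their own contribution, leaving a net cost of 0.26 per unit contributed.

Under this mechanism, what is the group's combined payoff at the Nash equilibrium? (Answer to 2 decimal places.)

Even with the mechanism, each unit contributed returns only (1.5/9) / 0.26 = 0.6410 per unit of net cost, so contributing nothing is still dominant.
At the Nash equilibrium no one contributes; group total payoff = 9 × 12 = 108.

108.00 hours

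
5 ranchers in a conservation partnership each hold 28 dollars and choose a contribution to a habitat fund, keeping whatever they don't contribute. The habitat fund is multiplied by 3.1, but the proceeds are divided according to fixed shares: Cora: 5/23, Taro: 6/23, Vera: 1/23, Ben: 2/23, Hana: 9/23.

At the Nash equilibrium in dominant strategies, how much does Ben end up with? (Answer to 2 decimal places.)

Each unit j contributes comes back to j as 3.1 × (j's share), so j prefers to contribute only if that share exceeds 1/3.1 = 0.3226; otherwise keeping the unit dominates.
The only share above 0.3226 is Hana's 9/23, contributing 28; the remaining 4 contribute 0. Total contributed: 28.
Ben keeps 28 and receives 3.1 × 28 × 2/23 = 7.55 from the habitat fund, for a payoff of 35.55.

35.55 dollars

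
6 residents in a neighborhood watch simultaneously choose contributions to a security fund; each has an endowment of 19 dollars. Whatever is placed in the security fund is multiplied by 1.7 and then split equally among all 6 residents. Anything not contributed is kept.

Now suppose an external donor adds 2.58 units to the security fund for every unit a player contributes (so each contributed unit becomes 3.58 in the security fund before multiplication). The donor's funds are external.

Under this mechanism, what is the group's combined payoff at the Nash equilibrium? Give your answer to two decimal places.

With the mechanism, a contributed unit returns 1.7 × 3.58 / 6 = 1.0143 per unit of net cost to the contributor — now above 1 — so contributing fully is weakly dominant for every player.
So the Nash equilibrium is full contribution by all 6; the group earns 1.7 × 3.58 × 114 = 693.80.

693.80 dollars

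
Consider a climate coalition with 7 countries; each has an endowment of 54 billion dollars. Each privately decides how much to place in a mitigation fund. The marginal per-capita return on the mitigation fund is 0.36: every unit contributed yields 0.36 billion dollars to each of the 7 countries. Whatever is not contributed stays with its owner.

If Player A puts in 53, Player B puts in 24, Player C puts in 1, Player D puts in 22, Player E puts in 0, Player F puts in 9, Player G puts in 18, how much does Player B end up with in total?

Total contributed: 53 + 24 + 1 + 22 + 0 + 9 + 18 = 127.
Each receives 0.36 × 127 = 45.72 from the mitigation fund.
Player B keeps 54 − 24 = 30, so Player B's payoff is 30 + 45.72 = 75.72.

75.72 billion dollars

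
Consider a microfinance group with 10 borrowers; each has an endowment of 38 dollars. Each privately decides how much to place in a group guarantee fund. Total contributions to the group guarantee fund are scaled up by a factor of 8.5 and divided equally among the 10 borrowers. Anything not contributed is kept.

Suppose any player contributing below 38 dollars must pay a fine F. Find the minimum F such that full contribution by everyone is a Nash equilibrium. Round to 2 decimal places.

5.70 dollars

Given the others contribute fully, the best deviation is to contribute 0 (any partial contribution still incurs the fine and gives up units whose private return 0.8500 is below 1).
Deviating from 38 to 0 saves 38 dollars but forfeits the deviator's share of the drop in the group guarantee fund: 8.5/10 × 38 = 32.30.
So the deviation gain is 38 − 32.30 = 5.70, and the fine must be at least 5.70 dollars to wipe it out.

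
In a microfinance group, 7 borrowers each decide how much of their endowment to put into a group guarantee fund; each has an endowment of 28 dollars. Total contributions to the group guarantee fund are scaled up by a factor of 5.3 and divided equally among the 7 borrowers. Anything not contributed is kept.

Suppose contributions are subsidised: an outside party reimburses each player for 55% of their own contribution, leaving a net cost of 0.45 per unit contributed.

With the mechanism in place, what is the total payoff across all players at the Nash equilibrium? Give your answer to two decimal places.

1146.60 dollars

With the mechanism, a contributed unit returns (5.3/7) / 0.45 = 1.6825 per unit of net cost to the contributor — now above 1 — so contributing fully is weakly dominant for every player.
So the Nash equilibrium is full contribution by all 7; the group earns 7 × (28 × 0.55 + 5.3 × 28) = 1146.60.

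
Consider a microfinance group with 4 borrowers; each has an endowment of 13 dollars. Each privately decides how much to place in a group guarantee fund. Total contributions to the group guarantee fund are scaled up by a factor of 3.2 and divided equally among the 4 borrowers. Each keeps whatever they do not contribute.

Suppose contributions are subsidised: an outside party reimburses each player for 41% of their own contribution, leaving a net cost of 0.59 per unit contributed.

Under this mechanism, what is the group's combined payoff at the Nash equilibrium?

Under the mechanism each unit contributed yields (3.2/4) / 0.59 = 1.3559 back to its contributor per unit of net cost, which exceeds 1, making full contribution the dominant choice for everyone.
At the Nash equilibrium everyone contributes 13. Group total payoff = 4 × (13 × 0.41 + 3.2 × 13) = 187.72.

187.72 dollars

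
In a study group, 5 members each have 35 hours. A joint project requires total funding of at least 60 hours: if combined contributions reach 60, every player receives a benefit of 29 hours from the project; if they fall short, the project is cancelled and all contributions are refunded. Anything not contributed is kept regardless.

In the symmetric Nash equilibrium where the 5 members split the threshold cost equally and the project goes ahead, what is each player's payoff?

Equal share of the threshold: 60/5 = 12.
At this profile no one gains by cutting their contribution: any cut drops the total below 60, the project is cancelled, contributions are refunded, and the deviator ends with 35, which is less than 35 − 12 + 29 = 52. Contributing more than 12 just wastes the excess. So contributing exactly 12 is a best response.
Each player's payoff: 35 − 12 + 29 = 52.

52 hours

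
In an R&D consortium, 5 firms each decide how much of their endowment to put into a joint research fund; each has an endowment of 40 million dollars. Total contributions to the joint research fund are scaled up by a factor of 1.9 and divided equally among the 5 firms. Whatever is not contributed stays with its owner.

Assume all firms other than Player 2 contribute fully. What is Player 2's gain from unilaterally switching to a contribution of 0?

Switching from a contribution of 40 to 0 lets Player 2 keep an extra 40 million dollars, but lowers the joint research fund by 40, which costs Player 2 their own share of that drop: 1.9/5 × 40 = 15.20.
Net gain = 40 − 15.20 = 24.80. The private return per contributed unit (0.3800) is below 1, so free-riding is indeed the best response regardless of what the others do.

24.80 million dollars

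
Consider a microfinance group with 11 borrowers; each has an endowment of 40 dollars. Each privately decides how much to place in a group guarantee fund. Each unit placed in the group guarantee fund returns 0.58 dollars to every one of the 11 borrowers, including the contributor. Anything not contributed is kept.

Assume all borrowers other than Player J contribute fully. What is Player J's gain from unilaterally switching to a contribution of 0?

16.80 dollars

Switching from a contribution of 40 to 0 lets Player J keep an extra 40 dollars, but lowers the group guarantee fund by 40, which costs Player J their own share of that drop: 0.58 × 40 = 23.20.
Net gain = 40 − 23.20 = 16.80. The private return per contributed unit (0.58) is below 1, so free-riding is indeed the best response regardless of what the others do.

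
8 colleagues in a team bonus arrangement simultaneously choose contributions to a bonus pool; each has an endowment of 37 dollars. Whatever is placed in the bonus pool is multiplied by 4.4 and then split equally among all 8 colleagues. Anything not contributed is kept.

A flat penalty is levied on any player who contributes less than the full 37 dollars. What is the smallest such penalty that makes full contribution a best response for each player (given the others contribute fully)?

16.65 dollars

Given the others contribute fully, the best deviation is to contribute 0 (any partial contribution still incurs the fine and gives up units whose private return 0.5500 is below 1).
Deviating from 37 to 0 saves 37 dollars but forfeits the deviator's share of the drop in the bonus pool: 4.4/8 × 37 = 20.35.
So the deviation gain is 37 − 20.35 = 16.65, and the fine must be at least 16.65 dollars to wipe it out.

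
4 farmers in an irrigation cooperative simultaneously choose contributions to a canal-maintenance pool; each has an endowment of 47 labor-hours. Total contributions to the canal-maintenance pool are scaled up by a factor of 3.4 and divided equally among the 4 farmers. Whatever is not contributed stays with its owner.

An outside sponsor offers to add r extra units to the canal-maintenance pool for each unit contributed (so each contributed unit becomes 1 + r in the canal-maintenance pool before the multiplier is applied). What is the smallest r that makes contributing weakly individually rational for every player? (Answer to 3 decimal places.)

With matching at rate r, one contributed unit becomes (1 + r) in the canal-maintenance pool and returns 3.4 × (1 + r) / 4 to the contributor.
Setting this equal to 1: 1 + r = 4/3.4 = 1.1765.
So the minimum matching rate is r = 1.1765 − 1 = 0.176.

0.176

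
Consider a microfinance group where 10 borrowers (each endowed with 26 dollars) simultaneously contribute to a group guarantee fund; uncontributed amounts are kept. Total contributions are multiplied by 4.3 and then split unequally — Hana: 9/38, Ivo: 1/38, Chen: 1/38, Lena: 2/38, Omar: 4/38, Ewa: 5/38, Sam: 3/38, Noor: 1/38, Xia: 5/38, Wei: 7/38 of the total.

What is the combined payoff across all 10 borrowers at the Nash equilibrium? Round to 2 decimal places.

Player j's private return per contributed unit is 4.3 × (j's share). Contributing is weakly dominant for j when that share is at least 1/4.3 = 0.2326, and contributing 0 is dominant otherwise.
Hana alone (share 9/38) is above the threshold, contributing 26; the remaining 9 contribute 0. Total contributed: 26.
The group guarantee fund pays out 4.3 × 26 = 111.80 in total (split across the unequal shares, but the aggregate is all that matters for the group sum).
The 9 free-riders keep 26 each, adding 234. Group total = 234 + 111.80 = 345.80.

345.80 dollars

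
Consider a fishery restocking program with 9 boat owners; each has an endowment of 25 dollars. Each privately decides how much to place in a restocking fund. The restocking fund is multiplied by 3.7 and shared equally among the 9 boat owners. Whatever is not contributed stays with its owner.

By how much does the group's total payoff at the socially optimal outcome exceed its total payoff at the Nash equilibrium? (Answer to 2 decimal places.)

607.50 dollars

Each contributed unit returns 3.7/9 = 0.4111 to its contributor — below 1 — so contributing 0 is dominant for every player. At the Nash equilibrium everyone keeps their 25, and the group total is 9 × 25 = 225.
Each contributed unit returns 3.700 to the group as a whole (0.4111 to each of 9 players), which exceeds 1, so the social optimum is full contribution: group total = 3.700 × 225 = 832.50.
Efficiency loss = 832.50 − 225 = 607.50.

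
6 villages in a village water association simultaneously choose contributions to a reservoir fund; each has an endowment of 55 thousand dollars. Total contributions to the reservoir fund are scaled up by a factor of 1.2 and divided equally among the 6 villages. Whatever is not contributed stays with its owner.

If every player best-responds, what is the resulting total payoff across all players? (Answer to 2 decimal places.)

Each contributed unit returns 1.2/6 = 0.2000 to its contributor — below 1 — so contributing 0 is dominant for every player. At the Nash equilibrium everyone keeps their 55, and the group total is 6 × 55 = 330.

330.00 thousand dollars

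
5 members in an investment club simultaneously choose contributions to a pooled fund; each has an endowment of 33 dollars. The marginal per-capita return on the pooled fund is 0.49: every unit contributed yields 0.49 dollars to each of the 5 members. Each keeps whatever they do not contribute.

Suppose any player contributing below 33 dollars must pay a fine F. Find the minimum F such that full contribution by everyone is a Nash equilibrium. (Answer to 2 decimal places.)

Given the others contribute fully, the best deviation is to contribute 0 (any partial contribution still incurs the fine and gives up units whose private return 0.49 is below 1).
Deviating from 33 to 0 saves 33 dollars but forfeits the deviator's share of the drop in the pooled fund: 0.49 × 33 = 16.17.
So the deviation gain is 33 − 16.17 = 16.83, and the fine must be at least 16.83 dollars to wipe it out.

16.83 dollars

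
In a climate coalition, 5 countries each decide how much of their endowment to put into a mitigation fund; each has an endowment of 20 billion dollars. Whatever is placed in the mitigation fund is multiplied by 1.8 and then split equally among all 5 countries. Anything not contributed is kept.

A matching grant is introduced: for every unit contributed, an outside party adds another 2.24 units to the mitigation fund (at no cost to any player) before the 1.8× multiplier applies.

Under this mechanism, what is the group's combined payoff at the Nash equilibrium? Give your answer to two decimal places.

583.20 billion dollars

Under the mechanism each unit contributed yields 1.8 × 3.24 / 5 = 1.1664 back to its contributor per unit of net cost, which exceeds 1, making full contribution the dominant choice for everyone.
At the Nash equilibrium everyone contributes 20. Group total payoff = 1.8 × 3.24 × 100 = 583.20.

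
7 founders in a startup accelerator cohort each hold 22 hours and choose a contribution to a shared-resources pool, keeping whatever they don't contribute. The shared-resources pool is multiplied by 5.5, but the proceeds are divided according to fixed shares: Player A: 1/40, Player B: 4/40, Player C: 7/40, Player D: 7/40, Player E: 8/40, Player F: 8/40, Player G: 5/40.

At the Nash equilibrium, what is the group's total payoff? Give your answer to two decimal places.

352.00 hours

Each unit j contributes comes back to j as 5.5 × (j's share), so j prefers to contribute only if that share exceeds 1/5.5 = 0.1818; otherwise keeping the unit dominates.
The shares above 0.1818 belong to Player E and Player F, contributing 22 each; the remaining 5 contribute 0. Total contributed: 44.
The shared-resources pool pays out 5.5 × 44 = 242.00 in total (split across the unequal shares, but the aggregate is all that matters for the group sum).
The 5 free-riders keep 22 each, adding 110. Group total = 110 + 242.00 = 352.00.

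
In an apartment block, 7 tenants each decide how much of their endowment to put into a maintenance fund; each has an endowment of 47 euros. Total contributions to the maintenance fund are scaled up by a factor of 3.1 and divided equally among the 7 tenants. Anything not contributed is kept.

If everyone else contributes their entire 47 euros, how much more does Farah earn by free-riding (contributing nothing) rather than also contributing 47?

Switching from a contribution of 47 to 0 lets Farah keep an extra 47 euros, but lowers the maintenance fund by 47, which costs Farah their own share of that drop: 3.1/7 × 47 = 20.81.
Net gain = 47 − 20.81 = 26.19. The private return per contributed unit (0.4429) is below 1, so free-riding is indeed the best response regardless of what the others do.

26.19 euros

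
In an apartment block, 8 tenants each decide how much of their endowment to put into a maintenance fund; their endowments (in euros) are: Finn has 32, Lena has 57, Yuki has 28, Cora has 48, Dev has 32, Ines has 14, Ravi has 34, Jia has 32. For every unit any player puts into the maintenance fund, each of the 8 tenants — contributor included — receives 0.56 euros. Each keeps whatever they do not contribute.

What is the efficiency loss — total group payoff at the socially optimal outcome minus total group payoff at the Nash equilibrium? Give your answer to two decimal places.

The private return per contributed unit is 0.56 < 1 for everyone, so the Nash equilibrium is zero contribution and the group total is Σ E_j = 32 + 57 + 28 + 48 + 32 + 14 + 34 + 32 = 277.
Each contributed unit returns 4.480 to the group, so the social optimum is full contribution by everyone: group total = 4.480 × 277 = 1240.96.
Efficiency loss = (4.480 − 1) × 277 = 963.96.

963.96 euros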